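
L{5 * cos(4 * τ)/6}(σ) 5 * σ/(6 * (σ^2 + 16))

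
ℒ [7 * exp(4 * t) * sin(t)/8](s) 7/(8 * ((s - 4)^2+1))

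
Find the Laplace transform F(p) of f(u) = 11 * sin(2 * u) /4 11/(2 * (p^2 + 4) ) 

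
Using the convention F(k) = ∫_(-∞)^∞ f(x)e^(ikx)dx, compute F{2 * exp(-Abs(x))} 4/(k^2 + 1)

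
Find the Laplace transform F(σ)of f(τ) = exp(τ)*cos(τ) (σ - 1)/((σ - 1)^2 + 1)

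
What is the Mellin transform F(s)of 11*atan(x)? -11*pi*sec(pi*s/2)/(2*s)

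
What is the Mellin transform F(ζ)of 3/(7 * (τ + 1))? 3 * pi * csc(pi * ζ)/7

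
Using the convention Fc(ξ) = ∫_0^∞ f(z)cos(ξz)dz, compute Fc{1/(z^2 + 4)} pi * exp(-2 * ξ)/4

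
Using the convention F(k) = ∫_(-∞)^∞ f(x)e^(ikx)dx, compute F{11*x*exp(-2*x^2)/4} 11*sqrt(2)*I*sqrt(pi)*k*exp(-k^2/8)/32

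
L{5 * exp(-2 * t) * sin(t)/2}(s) 5/(2 * ((s + 2)^2 + 1))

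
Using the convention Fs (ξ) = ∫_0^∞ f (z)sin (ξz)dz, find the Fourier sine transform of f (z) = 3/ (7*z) 3*pi/14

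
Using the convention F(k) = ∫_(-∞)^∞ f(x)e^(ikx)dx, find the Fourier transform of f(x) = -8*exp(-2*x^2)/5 -4*sqrt(2)*sqrt(pi)*exp(-k^2/8)/5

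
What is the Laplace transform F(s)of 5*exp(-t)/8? 5/(8*(s + 1))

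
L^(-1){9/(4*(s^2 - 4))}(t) 9*sinh(2*t)/8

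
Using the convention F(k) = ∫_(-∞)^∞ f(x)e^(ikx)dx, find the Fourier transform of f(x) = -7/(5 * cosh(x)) -7 * pi/(5 * cosh(pi * k/2))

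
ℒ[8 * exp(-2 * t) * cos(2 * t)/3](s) 8 * (s + 2)/(3 * ((s + 2)^2 + 4))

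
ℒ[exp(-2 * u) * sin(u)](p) 1/((p + 2)^2 + 1)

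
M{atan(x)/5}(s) -pi*sec(pi*s/2)/(10*s)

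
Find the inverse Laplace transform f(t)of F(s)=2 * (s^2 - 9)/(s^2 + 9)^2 2 * t * cos(3 * t)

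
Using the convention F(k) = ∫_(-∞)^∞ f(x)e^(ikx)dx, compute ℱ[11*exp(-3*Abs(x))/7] 66/(7*(k^2 + 9))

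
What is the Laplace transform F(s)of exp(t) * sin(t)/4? 1/(4 * ((s - 1)^2 + 1))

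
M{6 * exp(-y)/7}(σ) 6 * gamma(σ)/7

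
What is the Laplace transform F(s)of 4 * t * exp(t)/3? 4/(3 * (s - 1)^2)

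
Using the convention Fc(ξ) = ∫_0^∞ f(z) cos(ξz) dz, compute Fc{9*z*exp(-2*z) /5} 9*(4 - ξ^2) /(5*(ξ^2+4) ^2) 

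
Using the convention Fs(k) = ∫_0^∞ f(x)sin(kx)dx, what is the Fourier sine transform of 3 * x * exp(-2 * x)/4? 3 * k/(k^2+4)^2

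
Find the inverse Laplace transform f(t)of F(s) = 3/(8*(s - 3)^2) 3*t*exp(3*t)/8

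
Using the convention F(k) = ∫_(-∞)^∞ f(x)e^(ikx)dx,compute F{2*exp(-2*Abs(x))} 8/(k^2 + 4)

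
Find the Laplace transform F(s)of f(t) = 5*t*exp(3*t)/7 5/(7*(s - 3)^2)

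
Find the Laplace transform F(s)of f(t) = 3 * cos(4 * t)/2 3 * s/(2 * (s^2 + 16))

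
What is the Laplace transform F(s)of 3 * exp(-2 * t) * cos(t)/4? 3 * (s + 2)/(4 * ((s + 2)^2 + 1))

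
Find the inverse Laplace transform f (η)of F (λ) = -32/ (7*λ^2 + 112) -8*sin (4*η)/7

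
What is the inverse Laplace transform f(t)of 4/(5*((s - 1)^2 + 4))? 2*exp(t)*sin(2*t)/5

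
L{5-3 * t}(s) 5/s - 3/s^2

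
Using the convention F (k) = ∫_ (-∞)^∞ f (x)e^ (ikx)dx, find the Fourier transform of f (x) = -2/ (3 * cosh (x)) -2 * pi/ (3 * cosh (pi * k/2))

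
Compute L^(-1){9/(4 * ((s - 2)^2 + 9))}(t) 3 * exp(2 * t) * sin(3 * t)/4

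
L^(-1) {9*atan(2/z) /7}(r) 9*sin(2*r) /(7*r) 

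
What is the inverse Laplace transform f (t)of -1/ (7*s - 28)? -exp (4*t)/7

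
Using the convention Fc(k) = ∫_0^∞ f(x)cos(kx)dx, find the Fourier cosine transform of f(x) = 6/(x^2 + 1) 3*pi*exp(-k)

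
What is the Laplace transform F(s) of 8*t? 8/s^2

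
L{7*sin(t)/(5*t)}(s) 7*atan(1/s)/5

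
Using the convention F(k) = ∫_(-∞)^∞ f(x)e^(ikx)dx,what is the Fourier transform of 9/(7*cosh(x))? 9*pi/(7*cosh(pi*k/2))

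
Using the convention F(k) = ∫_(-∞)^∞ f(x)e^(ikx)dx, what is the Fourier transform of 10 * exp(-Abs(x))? 20/(k^2 + 1)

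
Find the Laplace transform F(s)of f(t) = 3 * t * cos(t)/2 3 * (s^2 - 1)/(2 * (s^2 + 1)^2)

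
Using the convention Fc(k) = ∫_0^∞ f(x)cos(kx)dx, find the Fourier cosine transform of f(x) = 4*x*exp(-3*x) 4*(9 - k^2)/(k^2 + 9)^2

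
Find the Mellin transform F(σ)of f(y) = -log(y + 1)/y pi * csc(pi * σ)/(σ - 1)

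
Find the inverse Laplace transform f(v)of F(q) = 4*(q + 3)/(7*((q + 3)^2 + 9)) 4*exp(-3*v)*cos(3*v)/7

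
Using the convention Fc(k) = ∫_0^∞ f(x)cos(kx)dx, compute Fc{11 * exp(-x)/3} 11/(3 * (k^2 + 1))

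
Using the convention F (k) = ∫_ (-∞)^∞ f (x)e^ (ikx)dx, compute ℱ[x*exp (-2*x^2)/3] sqrt (2)*I*sqrt (pi)*k*exp (-k^2/8)/24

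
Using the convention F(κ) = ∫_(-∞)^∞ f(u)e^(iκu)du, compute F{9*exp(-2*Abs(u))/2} 18/(κ^2 + 4)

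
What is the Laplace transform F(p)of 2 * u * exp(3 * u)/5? 2/(5 * (p - 3)^2)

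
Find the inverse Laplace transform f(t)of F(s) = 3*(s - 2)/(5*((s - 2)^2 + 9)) 3*exp(2*t)*cos(3*t)/5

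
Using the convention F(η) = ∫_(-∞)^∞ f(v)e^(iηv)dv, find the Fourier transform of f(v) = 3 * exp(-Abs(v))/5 6/(5 * (η^2 + 1))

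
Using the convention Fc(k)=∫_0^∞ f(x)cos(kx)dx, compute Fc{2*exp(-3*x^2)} sqrt(3)*sqrt(pi)*exp(-k^2/12)/3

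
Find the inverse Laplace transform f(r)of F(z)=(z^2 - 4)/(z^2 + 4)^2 r * cos(2 * r)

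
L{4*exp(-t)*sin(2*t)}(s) 8/((s + 1)^2 + 4)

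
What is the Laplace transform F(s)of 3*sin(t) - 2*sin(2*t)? 3/(s^2 + 1) - 4/(s^2 + 4)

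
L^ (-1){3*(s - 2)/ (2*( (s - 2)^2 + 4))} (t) 3*exp (2*t)*cos (2*t)/2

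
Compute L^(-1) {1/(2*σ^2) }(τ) τ/2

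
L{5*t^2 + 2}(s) 10/s^3 + 2/s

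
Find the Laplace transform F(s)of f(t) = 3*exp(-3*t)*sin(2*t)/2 3/((s + 3)^2 + 4)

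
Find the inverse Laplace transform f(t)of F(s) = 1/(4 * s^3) t^2/8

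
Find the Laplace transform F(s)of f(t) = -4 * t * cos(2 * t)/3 4 * (4 - s^2)/(3 * (s^2 + 4)^2)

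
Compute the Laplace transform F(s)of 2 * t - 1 2/s^2 - 1/s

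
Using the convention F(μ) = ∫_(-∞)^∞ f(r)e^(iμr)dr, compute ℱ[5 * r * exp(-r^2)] 5 * I * sqrt(pi) * μ * exp(-μ^2/4)/2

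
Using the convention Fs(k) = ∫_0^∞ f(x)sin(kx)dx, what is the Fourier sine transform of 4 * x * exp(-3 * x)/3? 8 * k/(k^2+9)^2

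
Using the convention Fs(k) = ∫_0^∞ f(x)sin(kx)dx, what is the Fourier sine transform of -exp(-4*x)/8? -k/(8*k^2 + 128)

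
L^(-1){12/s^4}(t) 2*t^3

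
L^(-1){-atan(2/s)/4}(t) -sin(2 * t)/(4 * t)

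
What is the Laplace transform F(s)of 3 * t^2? 6/s^3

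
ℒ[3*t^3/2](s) 9/s^4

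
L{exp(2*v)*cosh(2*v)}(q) (q - 2)/(q*(q - 4))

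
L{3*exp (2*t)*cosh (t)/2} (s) 3*(s - 2)/ (2*( (s - 2)^2-1))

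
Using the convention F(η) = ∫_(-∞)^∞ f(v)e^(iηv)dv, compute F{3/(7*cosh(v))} 3*pi/(7*cosh(pi*η/2))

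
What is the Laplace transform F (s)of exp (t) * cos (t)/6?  (s - 1)/ (6 * ( (s - 1)^2+1))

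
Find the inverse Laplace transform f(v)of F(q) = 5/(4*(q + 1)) 5*exp(-v)/4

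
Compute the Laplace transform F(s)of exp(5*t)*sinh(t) 1/((s - 5)^2 - 1)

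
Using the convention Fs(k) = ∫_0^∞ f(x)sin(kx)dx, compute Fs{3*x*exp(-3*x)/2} 9*k/(k^2 + 9)^2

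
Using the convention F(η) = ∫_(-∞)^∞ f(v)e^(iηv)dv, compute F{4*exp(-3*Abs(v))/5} 24/(5*(η^2 + 9))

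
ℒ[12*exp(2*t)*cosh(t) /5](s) 12*(s - 2) /(5*((s - 2) ^2 - 1) ) 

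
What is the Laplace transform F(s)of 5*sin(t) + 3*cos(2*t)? 5/(s^2 + 1) + 3*s/(s^2 + 4)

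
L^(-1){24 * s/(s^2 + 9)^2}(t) 4 * t * sin(3 * t)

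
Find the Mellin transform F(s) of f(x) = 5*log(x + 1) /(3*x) -5*pi*csc(pi*s) /(3*s - 3) 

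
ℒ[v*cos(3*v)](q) (q^2 - 9)/(q^2 + 9)^2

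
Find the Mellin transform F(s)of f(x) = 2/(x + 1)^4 gamma(s)*gamma(4 - s)/3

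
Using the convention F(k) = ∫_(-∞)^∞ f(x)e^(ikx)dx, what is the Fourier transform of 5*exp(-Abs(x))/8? 5/(4*(k^2 + 1))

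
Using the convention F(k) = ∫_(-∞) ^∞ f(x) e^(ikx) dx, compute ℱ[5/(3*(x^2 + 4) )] 5*pi*exp(-2*Abs(k) ) /6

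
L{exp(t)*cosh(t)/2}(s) (s - 1)/(2*s*(s - 2))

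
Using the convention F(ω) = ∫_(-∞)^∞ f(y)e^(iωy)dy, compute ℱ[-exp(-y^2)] -sqrt(pi)*exp(-ω^2/4)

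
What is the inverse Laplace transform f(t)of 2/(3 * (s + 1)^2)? 2 * t * exp(-t)/3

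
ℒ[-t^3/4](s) -3/(2 * s^4)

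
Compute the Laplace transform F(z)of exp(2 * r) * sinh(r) 1/((z - 2)^2 - 1)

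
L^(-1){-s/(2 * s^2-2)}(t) -cosh(t)/2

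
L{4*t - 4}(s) 4/s^2 - 4/s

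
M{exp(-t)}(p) gamma(p)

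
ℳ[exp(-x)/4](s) gamma(s)/4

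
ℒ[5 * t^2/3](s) 10/(3 * s^3)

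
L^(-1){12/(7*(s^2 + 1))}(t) 12*sin(t)/7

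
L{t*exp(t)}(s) (s - 1)^(-2)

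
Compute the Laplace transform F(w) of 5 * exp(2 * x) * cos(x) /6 5 * (w - 2) /(6 * ((w - 2) ^2 + 1) ) 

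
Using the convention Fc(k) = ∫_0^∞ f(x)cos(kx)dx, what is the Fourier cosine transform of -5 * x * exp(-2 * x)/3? 5 * (k^2 - 4)/(3 * (k^2 + 4)^2)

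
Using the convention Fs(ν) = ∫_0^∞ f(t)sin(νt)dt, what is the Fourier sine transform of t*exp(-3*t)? 6*ν/(ν^2 + 9)^2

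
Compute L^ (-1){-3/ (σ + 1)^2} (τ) -3 * τ * exp (-τ)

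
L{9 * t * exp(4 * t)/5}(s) 9/(5 * (s - 4)^2)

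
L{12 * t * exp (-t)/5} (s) 12/ (5 * (s + 1)^2)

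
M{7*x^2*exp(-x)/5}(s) 7*gamma(s + 2)/5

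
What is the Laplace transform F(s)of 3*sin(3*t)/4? 9/(4*(s^2 + 9))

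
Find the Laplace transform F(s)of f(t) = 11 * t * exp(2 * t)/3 11/(3 * (s - 2)^2)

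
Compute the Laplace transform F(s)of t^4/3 8/s^5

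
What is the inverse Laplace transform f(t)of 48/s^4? 8*t^3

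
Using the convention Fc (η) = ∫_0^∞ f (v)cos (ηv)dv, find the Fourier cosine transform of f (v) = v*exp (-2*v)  (4 - η^2)/ (η^2 + 4)^2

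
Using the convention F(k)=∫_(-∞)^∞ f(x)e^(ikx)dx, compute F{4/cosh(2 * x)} 2 * pi/cosh(pi * k/4)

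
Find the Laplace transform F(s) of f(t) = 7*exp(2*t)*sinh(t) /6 7/(6*((s - 2) ^2 - 1) ) 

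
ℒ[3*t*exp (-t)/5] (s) 3/ (5*(s + 1)^2)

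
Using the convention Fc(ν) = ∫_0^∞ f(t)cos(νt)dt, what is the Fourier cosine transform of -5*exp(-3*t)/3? -5/(ν^2+9)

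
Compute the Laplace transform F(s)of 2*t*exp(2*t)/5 2/(5*(s - 2)^2)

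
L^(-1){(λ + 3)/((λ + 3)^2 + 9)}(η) exp(-3*η)*cos(3*η)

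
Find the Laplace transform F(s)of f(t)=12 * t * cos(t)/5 12 * (s^2 - 1)/(5 * (s^2+1)^2)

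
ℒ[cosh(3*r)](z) z/(z^2-9) 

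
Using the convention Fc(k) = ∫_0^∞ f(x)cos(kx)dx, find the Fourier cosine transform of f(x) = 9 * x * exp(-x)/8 9 * (1 - k^2)/(8 * (k^2 + 1)^2)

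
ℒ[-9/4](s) -9/ (4*s)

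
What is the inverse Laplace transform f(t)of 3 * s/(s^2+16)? 3 * cos(4 * t)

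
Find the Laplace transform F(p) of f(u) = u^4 24/p^5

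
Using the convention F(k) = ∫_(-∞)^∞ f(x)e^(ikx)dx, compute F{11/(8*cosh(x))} 11*pi/(8*cosh(pi*k/2))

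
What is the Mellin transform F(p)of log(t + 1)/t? -pi*csc(pi*p)/(p - 1)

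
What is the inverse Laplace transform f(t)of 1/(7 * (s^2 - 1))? sinh(t)/7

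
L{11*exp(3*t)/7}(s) 11/(7*(s - 3))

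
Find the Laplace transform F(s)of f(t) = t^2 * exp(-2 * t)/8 1/(4 * (s + 2)^3)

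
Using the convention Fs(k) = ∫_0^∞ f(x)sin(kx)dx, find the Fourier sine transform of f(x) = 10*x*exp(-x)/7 20*k/(7*(k^2 + 1)^2)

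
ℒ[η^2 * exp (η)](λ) 2/ (λ - 1)^3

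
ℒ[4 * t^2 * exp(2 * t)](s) 8/(s - 2)^3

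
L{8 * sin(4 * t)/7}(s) 32/(7 * (s^2 + 16))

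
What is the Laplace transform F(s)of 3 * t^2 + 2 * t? 2/s^2 + 6/s^3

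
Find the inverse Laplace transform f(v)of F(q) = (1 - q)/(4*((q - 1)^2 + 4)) -exp(v)*cos(2*v)/4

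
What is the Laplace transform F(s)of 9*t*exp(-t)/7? 9/(7*(s + 1)^2)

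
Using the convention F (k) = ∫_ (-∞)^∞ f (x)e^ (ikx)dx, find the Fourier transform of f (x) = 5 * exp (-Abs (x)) 10/ (k^2 + 1)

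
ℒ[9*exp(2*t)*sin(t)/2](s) 9/(2*((s - 2)^2+1))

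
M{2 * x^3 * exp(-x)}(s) 2 * gamma(s + 3)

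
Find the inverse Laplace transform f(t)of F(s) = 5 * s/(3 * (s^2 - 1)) 5 * cosh(t)/3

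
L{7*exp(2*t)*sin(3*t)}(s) 21/((s - 2)^2 + 9)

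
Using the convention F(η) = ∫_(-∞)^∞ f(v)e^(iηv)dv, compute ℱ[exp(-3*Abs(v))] 6/(η^2 + 9)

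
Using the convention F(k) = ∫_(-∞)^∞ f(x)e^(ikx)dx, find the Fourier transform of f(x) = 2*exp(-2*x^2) sqrt(2)*sqrt(pi)*exp(-k^2/8)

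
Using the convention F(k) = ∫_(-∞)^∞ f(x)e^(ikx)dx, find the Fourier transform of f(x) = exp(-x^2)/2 sqrt(pi) * exp(-k^2/4)/2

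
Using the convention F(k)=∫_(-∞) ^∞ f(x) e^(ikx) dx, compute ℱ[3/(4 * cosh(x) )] 3 * pi/(4 * cosh(pi * k/2) ) 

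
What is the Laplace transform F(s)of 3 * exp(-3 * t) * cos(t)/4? 3 * (s+3)/(4 * ((s+3)^2+1))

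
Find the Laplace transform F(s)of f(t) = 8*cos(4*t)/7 8*s/(7*(s^2 + 16))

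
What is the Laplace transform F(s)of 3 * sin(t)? 3/(s^2 + 1)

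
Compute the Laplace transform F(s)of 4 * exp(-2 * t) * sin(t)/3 4/(3 * ((s + 2)^2 + 1))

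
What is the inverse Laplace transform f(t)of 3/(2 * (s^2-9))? sinh(3 * t)/2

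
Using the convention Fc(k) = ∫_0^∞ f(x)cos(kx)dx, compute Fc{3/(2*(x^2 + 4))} 3*pi*exp(-2*k)/8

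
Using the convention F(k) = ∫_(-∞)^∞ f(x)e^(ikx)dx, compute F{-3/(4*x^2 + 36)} -pi*exp(-3*Abs(k))/4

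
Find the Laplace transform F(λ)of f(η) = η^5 120/λ^6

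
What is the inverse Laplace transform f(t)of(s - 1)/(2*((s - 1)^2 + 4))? exp(t)*cos(2*t)/2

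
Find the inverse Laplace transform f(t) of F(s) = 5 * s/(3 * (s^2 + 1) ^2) 5 * t * sin(t) /6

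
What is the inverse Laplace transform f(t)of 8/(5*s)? 8/5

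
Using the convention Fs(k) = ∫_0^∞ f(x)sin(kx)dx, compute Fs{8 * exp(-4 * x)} 8 * k/(k^2 + 16)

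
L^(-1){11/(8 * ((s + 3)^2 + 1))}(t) 11 * exp(-3 * t) * sin(t)/8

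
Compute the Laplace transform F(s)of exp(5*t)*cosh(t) (s - 5)/((s - 5)^2 - 1)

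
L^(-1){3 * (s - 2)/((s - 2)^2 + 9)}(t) 3 * exp(2 * t) * cos(3 * t)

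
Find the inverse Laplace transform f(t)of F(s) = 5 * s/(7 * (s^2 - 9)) 5 * cosh(3 * t)/7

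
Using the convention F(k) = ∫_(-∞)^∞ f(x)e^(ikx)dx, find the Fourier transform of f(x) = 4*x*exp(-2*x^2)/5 sqrt(2)*I*sqrt(pi)*k*exp(-k^2/8)/10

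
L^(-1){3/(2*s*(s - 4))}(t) 3*exp(2*t)*sinh(2*t)/4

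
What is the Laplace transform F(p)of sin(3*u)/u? atan(3/p)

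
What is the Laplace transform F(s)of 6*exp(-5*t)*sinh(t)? 6/((s + 5)^2 - 1)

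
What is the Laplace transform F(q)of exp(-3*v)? 1/(q + 3)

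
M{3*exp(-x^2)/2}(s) 3*gamma(s/2)/4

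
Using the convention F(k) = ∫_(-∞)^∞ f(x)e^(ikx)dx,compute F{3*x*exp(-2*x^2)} 3*sqrt(2)*I*sqrt(pi)*k*exp(-k^2/8)/8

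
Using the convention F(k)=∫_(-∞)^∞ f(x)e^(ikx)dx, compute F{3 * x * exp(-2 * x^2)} 3 * sqrt(2) * I * sqrt(pi) * k * exp(-k^2/8)/8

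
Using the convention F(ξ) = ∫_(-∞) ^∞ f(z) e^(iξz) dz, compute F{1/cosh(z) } pi/cosh(pi * ξ/2) 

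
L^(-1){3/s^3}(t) 3 * t^2/2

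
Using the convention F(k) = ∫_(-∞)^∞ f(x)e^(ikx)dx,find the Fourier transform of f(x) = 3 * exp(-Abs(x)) 6/(k^2 + 1)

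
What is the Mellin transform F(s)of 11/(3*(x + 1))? 11*pi*csc(pi*s)/3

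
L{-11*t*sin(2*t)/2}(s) -22*s/(s^2 + 4)^2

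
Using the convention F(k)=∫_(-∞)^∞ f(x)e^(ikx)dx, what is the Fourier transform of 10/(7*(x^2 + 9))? 10*pi*exp(-3*Abs(k))/21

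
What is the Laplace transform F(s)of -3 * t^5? -360/s^6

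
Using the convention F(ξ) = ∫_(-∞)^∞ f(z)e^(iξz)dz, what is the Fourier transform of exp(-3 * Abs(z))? 6/(ξ^2 + 9)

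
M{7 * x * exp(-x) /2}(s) 7 * gamma(s + 1) /2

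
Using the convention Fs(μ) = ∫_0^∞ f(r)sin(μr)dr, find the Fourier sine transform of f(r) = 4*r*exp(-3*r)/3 8*μ/(μ^2 + 9)^2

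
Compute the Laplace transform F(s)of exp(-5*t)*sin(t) 1/((s + 5)^2 + 1)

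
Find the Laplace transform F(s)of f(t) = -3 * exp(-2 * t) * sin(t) -3/((s + 2)^2 + 1)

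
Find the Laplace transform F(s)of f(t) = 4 4/s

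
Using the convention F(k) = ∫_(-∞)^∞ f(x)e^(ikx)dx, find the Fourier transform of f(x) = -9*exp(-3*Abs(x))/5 -54/(5*k^2 + 45)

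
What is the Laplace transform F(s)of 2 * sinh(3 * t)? 6/(s^2 - 9)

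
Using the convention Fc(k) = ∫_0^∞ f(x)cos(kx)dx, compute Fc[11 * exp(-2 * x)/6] 11/(3 * (k^2 + 4))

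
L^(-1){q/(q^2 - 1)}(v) cosh(v)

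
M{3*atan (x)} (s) -3*pi*sec (pi*s/2)/ (2*s)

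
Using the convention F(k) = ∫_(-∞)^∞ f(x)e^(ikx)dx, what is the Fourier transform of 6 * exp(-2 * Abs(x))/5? 24/(5 * (k^2+4))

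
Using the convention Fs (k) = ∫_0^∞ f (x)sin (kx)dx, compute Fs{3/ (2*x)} 3*pi/4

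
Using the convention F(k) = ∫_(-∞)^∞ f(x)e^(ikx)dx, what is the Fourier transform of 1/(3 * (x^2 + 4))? pi * exp(-2 * Abs(k))/6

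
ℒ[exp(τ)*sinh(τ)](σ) 1/(σ*(σ - 2))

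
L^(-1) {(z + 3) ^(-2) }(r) r * exp(-3 * r) 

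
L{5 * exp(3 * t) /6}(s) 5/(6 * (s - 3) ) 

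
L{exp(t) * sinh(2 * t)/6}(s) 1/(3 * ((s - 1)^2-4))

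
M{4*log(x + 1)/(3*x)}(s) -4*pi*csc(pi*s)/(3*s - 3)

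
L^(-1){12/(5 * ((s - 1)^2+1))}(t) 12 * exp(t) * sin(t)/5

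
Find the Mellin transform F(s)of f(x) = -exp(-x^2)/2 -gamma(s/2)/4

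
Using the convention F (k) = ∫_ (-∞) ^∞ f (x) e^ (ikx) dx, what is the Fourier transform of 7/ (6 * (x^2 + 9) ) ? 7 * pi * exp (-3 * Abs (k) ) /18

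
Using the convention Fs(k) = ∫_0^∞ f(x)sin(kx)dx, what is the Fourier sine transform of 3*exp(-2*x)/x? 3*atan(k/2)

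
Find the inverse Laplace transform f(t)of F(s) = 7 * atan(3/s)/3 7 * sin(3 * t)/(3 * t)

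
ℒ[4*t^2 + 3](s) 8/s^3 + 3/s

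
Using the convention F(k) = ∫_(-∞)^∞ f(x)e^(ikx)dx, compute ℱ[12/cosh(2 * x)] 6 * pi/cosh(pi * k/4)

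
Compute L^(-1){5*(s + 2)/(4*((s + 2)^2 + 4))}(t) 5*exp(-2*t)*cos(2*t)/4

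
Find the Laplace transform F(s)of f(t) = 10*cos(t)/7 10*s/(7*(s^2 + 1))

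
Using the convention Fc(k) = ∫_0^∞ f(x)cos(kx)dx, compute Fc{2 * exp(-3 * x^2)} sqrt(3) * sqrt(pi) * exp(-k^2/12)/3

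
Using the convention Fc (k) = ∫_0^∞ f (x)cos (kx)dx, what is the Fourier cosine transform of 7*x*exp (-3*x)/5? 7*(9 - k^2)/ (5*(k^2 + 9)^2)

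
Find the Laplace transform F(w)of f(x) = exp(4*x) 1/(w - 4)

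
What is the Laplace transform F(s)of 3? 3/s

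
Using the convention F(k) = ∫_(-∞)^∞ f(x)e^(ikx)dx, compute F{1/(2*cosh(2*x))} pi/(4*cosh(pi*k/4))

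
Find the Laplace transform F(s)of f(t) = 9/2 9/(2*s)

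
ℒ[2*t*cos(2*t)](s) 2*(s^2-4)/(s^2 + 4)^2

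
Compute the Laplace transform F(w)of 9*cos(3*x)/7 9*w/(7*(w^2 + 9))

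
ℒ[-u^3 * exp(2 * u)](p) -6/(p - 2)^4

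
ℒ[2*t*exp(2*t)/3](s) 2/(3*(s - 2)^2)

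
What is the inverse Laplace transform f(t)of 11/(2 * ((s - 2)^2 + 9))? 11 * exp(2 * t) * sin(3 * t)/6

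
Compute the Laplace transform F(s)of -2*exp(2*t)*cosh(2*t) 2*(2 - s)/(s*(s - 4))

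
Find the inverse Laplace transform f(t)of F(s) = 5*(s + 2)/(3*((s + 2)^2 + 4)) 5*exp(-2*t)*cos(2*t)/3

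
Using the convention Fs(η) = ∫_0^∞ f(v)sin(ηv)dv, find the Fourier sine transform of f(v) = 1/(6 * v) pi/12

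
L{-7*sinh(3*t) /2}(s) -21/(2*s^2 - 18) 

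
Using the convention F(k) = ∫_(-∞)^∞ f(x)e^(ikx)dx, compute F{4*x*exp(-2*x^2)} sqrt(2)*I*sqrt(pi)*k*exp(-k^2/8)/2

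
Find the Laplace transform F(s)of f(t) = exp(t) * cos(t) (s - 1)/((s - 1)^2 + 1)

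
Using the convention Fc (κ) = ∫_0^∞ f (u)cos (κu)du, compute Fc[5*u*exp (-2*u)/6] 5*(4 - κ^2)/ (6*(κ^2 + 4)^2)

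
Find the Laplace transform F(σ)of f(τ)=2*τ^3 12/σ^4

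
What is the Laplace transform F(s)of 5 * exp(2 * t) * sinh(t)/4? 5/(4 * ((s - 2)^2 - 1))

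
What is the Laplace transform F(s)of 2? 2/s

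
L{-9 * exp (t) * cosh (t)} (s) 9 * (1 - s)/ (s * (s - 2))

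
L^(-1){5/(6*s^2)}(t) 5*t/6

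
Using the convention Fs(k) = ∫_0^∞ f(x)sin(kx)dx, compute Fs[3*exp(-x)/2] 3*k/(2*(k^2+1))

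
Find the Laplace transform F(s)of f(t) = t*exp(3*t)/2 1/(2*(s - 3)^2)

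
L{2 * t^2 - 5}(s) 4/s^3 - 5/s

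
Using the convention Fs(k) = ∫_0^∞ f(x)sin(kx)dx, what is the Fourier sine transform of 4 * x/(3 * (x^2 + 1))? 2 * pi * exp(-k)/3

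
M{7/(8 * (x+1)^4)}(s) 7 * gamma(s) * gamma(4 - s)/48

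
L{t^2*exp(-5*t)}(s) 2/(s + 5)^3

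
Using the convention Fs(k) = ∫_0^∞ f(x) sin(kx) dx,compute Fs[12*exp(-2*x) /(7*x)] 12*atan(k/2) /7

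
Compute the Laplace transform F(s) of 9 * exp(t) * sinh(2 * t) 18/((s - 1) ^2 - 4) 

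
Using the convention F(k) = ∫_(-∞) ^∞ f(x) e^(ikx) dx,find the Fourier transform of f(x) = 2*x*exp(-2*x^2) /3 sqrt(2)*I*sqrt(pi)*k*exp(-k^2/8) /12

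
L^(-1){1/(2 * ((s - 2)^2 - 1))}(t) exp(2 * t) * sinh(t)/2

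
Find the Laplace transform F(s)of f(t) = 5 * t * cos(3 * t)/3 5 * (s^2-9)/(3 * (s^2+9)^2)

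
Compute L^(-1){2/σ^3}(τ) τ^2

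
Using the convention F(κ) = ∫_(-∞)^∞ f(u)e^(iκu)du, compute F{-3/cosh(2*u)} -3*pi/(2*cosh(pi*κ/4))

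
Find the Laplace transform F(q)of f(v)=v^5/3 40/q^6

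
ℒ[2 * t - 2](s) 2/s^2 - 2/s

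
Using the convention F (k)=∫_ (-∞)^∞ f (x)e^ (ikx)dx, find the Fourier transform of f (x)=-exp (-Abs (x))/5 -2/ (5*k^2 + 5)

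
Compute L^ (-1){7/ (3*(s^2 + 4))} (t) 7*sin (2*t)/6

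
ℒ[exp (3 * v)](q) 1/ (q - 3)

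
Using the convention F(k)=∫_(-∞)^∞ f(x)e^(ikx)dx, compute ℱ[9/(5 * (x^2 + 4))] 9 * pi * exp(-2 * Abs(k))/10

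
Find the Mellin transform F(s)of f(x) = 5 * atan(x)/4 -5 * pi * sec(pi * s/2)/(8 * s)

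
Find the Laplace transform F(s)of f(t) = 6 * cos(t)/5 6 * s/(5 * (s^2 + 1))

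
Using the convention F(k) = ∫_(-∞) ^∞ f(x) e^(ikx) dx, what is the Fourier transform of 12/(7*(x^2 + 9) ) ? 4*pi*exp(-3*Abs(k) ) /7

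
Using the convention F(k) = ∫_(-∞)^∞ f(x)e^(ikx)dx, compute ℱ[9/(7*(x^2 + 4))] 9*pi*exp(-2*Abs(k))/14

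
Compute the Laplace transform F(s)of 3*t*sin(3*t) 18*s/(s^2 + 9)^2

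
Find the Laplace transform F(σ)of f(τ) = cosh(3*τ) σ/(σ^2 - 9)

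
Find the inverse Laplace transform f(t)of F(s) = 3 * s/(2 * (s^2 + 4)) 3 * cos(2 * t)/2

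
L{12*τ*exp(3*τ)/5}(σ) 12/(5*(σ - 3)^2)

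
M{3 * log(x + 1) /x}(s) -3 * pi * csc(pi * s) /(s - 1) 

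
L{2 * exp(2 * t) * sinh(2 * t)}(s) 4/(s * (s - 4))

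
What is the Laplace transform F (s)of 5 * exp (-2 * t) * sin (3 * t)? 15/ ( (s + 2)^2 + 9)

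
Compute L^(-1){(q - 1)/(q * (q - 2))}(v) exp(v) * cosh(v)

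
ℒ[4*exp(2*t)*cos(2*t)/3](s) 4*(s - 2)/(3*((s - 2)^2+4))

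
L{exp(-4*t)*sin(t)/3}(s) 1/(3*((s + 4)^2 + 1))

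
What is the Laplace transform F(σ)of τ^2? 2/σ^3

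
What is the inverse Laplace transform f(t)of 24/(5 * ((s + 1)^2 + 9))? 8 * exp(-t) * sin(3 * t)/5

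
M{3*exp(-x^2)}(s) 3*gamma(s/2)/2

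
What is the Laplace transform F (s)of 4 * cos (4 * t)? 4 * s/ (s^2 + 16)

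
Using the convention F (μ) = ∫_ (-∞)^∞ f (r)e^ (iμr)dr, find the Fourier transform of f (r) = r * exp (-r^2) I * sqrt (pi) * μ * exp (-μ^2/4)/2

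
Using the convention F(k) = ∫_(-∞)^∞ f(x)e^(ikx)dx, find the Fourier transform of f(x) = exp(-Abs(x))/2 1/(k^2 + 1)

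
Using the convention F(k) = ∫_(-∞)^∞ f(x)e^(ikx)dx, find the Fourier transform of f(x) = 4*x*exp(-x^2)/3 2*I*sqrt(pi)*k*exp(-k^2/4)/3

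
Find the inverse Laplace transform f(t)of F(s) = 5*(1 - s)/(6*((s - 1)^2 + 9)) -5*exp(t)*cos(3*t)/6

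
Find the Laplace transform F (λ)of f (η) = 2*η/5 2/ (5*λ^2)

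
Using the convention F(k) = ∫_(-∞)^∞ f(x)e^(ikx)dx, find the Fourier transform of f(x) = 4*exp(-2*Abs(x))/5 16/(5*(k^2 + 4))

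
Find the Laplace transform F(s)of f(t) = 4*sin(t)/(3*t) 4*atan(1/s)/3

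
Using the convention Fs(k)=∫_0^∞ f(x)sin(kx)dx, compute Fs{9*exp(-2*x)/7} 9*k/(7*(k^2+4))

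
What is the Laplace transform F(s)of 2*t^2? 4/s^3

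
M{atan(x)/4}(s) -pi * sec(pi * s/2)/(8 * s)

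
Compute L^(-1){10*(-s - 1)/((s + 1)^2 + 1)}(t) -10*exp(-t)*cos(t)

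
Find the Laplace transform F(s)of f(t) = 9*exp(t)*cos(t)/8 9*(s - 1)/(8*((s - 1)^2 + 1))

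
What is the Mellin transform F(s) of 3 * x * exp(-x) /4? 3 * gamma(s + 1) /4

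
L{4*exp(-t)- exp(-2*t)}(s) 4/(s + 1) - 1/(s + 2)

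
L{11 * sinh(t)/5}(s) 11/(5 * (s^2 - 1))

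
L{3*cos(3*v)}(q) 3*q/(q^2 + 9)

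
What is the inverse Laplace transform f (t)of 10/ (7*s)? 10/7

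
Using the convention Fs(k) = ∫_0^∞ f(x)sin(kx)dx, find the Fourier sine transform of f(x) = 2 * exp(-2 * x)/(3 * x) 2 * atan(k/2)/3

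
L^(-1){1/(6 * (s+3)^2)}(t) t * exp(-3 * t)/6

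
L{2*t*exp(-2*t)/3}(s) 2/(3*(s + 2)^2)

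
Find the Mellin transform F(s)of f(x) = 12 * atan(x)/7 -6 * pi * sec(pi * s/2)/(7 * s)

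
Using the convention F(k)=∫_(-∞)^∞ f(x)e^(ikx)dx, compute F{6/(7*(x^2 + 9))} 2*pi*exp(-3*Abs(k))/7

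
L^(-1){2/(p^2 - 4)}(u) sinh(2 * u)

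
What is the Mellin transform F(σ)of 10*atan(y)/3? -5*pi*sec(pi*σ/2)/(3*σ)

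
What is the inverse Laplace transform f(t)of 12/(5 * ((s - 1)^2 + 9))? 4 * exp(t) * sin(3 * t)/5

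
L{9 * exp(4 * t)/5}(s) 9/(5 * (s - 4))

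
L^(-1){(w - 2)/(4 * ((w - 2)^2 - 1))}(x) exp(2 * x) * cosh(x)/4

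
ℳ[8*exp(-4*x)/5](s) 2^(3-2*s)*gamma(s)/5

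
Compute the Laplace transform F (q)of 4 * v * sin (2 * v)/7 16 * q/ (7 * (q^2 + 4)^2)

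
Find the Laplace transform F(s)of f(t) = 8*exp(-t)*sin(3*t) 24/((s + 1)^2 + 9)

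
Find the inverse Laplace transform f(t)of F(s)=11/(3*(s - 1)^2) 11*t*exp(t)/3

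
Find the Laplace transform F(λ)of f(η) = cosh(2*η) λ/(λ^2 - 4)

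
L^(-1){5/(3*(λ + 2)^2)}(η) 5*η*exp(-2*η)/3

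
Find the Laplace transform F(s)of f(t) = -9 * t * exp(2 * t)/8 -9/(8 * (s - 2)^2)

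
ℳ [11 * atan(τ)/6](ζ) -11 * pi * sec(pi * ζ/2)/(12 * ζ)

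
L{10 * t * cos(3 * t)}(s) 10 * (s^2 - 9)/(s^2 + 9)^2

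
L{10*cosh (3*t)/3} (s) 10*s/ (3*(s^2 - 9))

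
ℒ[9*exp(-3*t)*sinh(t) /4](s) 9/(4*((s + 3) ^2 - 1) ) 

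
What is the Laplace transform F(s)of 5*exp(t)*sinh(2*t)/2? 5/((s - 1)^2-4)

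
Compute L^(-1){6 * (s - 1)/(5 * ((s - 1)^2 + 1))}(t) 6 * exp(t) * cos(t)/5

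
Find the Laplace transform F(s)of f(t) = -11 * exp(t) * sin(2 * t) -22/((s - 1)^2 + 4)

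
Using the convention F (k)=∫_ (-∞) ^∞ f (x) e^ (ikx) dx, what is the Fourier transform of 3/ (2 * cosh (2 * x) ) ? 3 * pi/ (4 * cosh (pi * k/4) ) 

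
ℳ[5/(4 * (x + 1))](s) 5 * pi * csc(pi * s)/4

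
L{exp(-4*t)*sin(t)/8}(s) 1/(8*((s + 4)^2 + 1))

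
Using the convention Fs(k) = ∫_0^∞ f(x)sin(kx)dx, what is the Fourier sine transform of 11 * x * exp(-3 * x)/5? 66 * k/(5 * (k^2 + 9)^2)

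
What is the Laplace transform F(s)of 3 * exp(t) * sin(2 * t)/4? 3/(2 * ((s - 1)^2 + 4))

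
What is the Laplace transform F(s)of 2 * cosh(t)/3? 2 * s/(3 * (s^2-1))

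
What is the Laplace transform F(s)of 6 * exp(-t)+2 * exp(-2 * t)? 6/(s+1)+2/(s+2)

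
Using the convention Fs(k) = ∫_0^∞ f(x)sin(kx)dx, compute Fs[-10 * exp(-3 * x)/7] -10 * k/(7 * k^2 + 63)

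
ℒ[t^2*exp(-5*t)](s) 2/(s + 5)^3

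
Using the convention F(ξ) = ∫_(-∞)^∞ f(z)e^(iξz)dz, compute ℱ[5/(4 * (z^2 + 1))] 5 * pi * exp(-Abs(ξ))/4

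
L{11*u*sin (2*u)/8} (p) 11*p/ (2*(p^2 + 4)^2)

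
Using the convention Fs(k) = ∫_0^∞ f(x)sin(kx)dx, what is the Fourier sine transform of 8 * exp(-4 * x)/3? 8 * k/(3 * (k^2 + 16))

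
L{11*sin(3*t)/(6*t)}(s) 11*atan(3/s)/6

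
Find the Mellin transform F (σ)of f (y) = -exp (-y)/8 -gamma (σ)/8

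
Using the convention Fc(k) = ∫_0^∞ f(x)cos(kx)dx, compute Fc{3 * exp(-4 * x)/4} 3/(k^2 + 16)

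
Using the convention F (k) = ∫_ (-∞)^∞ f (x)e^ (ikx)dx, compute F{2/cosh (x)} 2*pi/cosh (pi*k/2)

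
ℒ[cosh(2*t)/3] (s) s/(3*(s^2 - 4))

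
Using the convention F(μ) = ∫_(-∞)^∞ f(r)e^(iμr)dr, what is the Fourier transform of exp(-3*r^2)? sqrt(3)*sqrt(pi)*exp(-μ^2/12)/3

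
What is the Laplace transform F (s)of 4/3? 4/ (3*s)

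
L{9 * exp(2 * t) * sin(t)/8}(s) 9/(8 * ((s - 2)^2 + 1))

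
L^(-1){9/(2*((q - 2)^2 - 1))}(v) 9*exp(2*v)*sinh(v)/2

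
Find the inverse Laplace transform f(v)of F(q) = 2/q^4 v^3/3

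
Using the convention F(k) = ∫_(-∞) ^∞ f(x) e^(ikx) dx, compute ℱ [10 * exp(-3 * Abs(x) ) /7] 60/(7 * (k^2 + 9) ) 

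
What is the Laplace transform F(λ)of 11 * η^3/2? 33/λ^4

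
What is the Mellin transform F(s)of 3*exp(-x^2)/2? 3*gamma(s/2)/4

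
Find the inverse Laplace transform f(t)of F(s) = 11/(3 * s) 11/3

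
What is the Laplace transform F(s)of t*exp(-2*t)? (s + 2)^(-2)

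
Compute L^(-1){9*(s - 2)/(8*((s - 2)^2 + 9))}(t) 9*exp(2*t)*cos(3*t)/8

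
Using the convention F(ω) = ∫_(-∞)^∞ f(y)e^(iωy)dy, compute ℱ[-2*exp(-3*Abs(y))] -12/(ω^2 + 9)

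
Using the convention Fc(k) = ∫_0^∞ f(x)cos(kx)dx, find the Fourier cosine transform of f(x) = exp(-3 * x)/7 3/(7 * (k^2 + 9))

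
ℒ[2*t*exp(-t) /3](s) 2/(3*(s+1) ^2) 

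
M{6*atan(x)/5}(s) -3*pi*sec(pi*s/2)/(5*s)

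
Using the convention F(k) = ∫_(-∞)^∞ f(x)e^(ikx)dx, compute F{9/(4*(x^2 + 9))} 3*pi*exp(-3*Abs(k))/4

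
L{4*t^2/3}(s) 8/(3*s^3)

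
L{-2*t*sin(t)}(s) -4*s/(s^2 + 1)^2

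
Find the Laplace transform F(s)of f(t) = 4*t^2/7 8/(7*s^3)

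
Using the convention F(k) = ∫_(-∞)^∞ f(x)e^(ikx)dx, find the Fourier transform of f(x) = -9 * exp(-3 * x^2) -3 * sqrt(3) * sqrt(pi) * exp(-k^2/12)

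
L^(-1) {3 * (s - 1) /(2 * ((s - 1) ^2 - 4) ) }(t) 3 * exp(t) * cosh(2 * t) /2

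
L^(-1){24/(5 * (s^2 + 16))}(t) 6 * sin(4 * t)/5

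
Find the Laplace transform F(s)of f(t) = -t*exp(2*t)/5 -1/(5*(s - 2)^2)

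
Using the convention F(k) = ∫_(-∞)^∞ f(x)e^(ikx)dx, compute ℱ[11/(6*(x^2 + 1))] 11*pi*exp(-Abs(k))/6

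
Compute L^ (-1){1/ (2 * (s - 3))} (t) exp (3 * t)/2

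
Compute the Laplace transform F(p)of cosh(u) p/(p^2 - 1)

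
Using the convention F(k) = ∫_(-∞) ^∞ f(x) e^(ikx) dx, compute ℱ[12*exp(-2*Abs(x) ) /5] 48/(5*(k^2 + 4) ) 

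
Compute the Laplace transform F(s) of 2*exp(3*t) 2/(s - 3) 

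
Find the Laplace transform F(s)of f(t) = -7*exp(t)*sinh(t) -7/(s*(s - 2))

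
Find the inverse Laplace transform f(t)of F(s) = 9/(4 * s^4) 3 * t^3/8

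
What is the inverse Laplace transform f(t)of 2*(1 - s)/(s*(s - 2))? -2*exp(t)*cosh(t)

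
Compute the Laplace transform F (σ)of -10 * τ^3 -60/σ^4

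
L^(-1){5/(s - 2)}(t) 5 * exp(2 * t)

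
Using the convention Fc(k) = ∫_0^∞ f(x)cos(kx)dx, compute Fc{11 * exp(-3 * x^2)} 11 * sqrt(3) * sqrt(pi) * exp(-k^2/12)/6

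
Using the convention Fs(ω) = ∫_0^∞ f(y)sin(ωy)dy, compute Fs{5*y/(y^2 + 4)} 5*pi*exp(-2*ω)/2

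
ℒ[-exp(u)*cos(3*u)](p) (1 - p)/((p - 1)^2 + 9)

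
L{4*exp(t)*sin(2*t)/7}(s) 8/(7*((s - 1)^2+4))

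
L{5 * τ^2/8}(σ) 5/(4 * σ^3)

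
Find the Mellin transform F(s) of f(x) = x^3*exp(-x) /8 gamma(s + 3) /8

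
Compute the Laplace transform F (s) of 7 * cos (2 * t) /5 7 * s/ (5 * (s^2 + 4) ) 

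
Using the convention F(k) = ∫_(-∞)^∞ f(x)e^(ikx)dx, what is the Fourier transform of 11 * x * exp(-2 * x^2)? 11 * sqrt(2) * I * sqrt(pi) * k * exp(-k^2/8)/8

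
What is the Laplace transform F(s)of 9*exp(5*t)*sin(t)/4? 9/(4*((s - 5)^2 + 1))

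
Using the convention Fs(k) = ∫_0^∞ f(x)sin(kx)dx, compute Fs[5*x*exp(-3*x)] 30*k/(k^2 + 9)^2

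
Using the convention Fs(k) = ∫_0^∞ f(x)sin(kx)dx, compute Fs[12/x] 6*pi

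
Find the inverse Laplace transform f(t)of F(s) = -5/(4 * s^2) -5 * t/4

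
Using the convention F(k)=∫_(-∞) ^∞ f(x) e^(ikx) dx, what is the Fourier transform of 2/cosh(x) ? 2*pi/cosh(pi*k/2) 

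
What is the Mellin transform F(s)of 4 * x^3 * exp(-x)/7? 4 * gamma(s + 3)/7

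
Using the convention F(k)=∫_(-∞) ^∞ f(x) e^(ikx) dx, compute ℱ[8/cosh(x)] 8*pi/cosh(pi*k/2) 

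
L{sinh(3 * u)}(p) 3/(p^2 - 9)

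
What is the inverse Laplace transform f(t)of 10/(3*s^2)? 10*t/3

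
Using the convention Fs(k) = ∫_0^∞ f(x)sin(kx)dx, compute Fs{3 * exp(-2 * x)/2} 3 * k/(2 * (k^2 + 4))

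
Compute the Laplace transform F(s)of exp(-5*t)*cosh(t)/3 (s + 5)/(3*((s + 5)^2 - 1))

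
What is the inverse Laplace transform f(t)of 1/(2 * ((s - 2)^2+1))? exp(2 * t) * sin(t)/2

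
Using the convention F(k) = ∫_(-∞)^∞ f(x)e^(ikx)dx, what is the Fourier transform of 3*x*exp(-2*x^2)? 3*sqrt(2)*I*sqrt(pi)*k*exp(-k^2/8)/8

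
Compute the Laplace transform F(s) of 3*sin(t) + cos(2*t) s/(s^2 + 4) + 3/(s^2 + 1) 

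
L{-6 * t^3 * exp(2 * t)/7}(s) -36/(7 * (s - 2)^4)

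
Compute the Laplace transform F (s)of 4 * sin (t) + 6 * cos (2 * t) 6 * s/ (s^2 + 4) + 4/ (s^2 + 1)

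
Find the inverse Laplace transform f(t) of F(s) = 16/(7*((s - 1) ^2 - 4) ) 8*exp(t)*sinh(2*t) /7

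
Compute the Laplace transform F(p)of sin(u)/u atan(1/p)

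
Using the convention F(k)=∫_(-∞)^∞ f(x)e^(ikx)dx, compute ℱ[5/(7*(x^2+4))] 5*pi*exp(-2*Abs(k))/14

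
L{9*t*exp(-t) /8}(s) 9/(8*(s + 1) ^2) 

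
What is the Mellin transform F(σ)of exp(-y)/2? gamma(σ)/2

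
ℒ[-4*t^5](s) -480/s^6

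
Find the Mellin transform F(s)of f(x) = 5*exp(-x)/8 5*gamma(s)/8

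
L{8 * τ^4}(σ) 192/σ^5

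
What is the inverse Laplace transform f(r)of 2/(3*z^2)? 2*r/3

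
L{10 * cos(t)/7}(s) 10 * s/(7 * (s^2 + 1))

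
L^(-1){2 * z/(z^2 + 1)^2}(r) r * sin(r)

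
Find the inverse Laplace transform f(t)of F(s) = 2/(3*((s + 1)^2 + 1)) 2*exp(-t)*sin(t)/3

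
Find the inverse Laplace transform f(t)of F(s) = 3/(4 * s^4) t^3/8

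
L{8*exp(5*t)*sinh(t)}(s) 8/((s - 5)^2 - 1)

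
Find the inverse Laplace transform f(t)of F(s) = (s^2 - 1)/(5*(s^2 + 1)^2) t*cos(t)/5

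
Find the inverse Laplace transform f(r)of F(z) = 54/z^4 9*r^3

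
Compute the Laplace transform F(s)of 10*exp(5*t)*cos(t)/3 10*(s - 5)/(3*((s - 5)^2 + 1))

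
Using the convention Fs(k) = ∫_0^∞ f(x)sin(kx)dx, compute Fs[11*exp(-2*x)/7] 11*k/(7*(k^2 + 4))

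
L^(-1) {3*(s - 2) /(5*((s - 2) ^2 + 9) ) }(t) 3*exp(2*t)*cos(3*t) /5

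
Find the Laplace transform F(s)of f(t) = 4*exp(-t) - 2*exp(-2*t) 4/(s+1) - 2/(s+2)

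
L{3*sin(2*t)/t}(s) 3*atan(2/s)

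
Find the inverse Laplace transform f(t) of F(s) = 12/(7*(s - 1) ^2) 12*t*exp(t) /7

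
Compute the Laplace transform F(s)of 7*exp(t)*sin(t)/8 7/(8*((s - 1)^2 + 1))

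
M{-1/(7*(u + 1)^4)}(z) pi*(z - 3)*(z - 2)*(z - 1)/(42*sin(pi*z))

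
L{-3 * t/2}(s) -3/(2 * s^2)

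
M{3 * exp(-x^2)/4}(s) 3 * gamma(s/2)/8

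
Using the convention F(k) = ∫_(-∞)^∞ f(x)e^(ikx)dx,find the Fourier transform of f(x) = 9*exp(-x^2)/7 9*sqrt(pi)*exp(-k^2/4)/7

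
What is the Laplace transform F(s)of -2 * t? -2/s^2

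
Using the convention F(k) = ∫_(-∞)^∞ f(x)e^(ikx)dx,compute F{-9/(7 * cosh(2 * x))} -9 * pi/(14 * cosh(pi * k/4))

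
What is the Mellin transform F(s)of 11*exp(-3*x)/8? 11*gamma(s)/(8*3^s)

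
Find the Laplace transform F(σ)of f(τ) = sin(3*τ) 3/(σ^2 + 9)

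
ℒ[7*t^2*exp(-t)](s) 14/(s + 1)^3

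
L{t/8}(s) 1/(8*s^2)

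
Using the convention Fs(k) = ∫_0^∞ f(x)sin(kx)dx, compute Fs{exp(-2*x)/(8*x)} atan(k/2)/8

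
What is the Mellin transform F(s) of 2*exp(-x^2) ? gamma(s/2) 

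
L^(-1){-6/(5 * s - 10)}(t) -6 * exp(2 * t)/5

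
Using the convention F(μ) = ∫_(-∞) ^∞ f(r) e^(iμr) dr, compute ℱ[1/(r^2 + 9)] pi*exp(-3*Abs(μ) ) /3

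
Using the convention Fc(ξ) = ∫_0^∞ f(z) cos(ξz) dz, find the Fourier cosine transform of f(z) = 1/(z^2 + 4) pi*exp(-2*ξ) /4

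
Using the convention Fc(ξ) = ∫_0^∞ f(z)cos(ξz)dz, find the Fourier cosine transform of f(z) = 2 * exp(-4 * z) 8/(ξ^2+16)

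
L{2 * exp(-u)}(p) 2/(p + 1)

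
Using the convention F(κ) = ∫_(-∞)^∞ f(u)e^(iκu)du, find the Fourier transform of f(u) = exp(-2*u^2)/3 sqrt(2)*sqrt(pi)*exp(-κ^2/8)/6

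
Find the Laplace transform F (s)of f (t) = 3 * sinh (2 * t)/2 3/ (s^2-4)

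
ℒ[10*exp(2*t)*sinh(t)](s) 10/((s - 2)^2 - 1)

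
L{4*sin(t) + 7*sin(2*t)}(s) 14/(s^2 + 4) + 4/(s^2 + 1)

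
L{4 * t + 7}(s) 7/s + 4/s^2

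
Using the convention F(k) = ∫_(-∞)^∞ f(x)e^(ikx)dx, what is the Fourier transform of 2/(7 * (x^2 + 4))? pi * exp(-2 * Abs(k))/7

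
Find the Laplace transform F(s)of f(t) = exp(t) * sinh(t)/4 1/(4 * s * (s - 2))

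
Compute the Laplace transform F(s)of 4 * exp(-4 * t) 4/(s + 4)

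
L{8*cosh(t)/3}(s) 8*s/(3*(s^2 - 1))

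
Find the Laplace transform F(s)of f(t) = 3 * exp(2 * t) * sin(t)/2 3/(2 * ((s - 2)^2 + 1))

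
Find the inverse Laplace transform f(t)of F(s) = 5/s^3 5*t^2/2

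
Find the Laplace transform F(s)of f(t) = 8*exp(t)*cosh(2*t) 8*(s - 1)/((s - 1)^2-4)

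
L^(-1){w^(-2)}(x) x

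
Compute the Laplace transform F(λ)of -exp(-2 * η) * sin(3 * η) -3/((λ+2)^2+9)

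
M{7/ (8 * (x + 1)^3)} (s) 7 * pi * (s - 2) * (s - 1)/ (16 * sin (pi * s))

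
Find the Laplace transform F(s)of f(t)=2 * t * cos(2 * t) 2 * (s^2-4)/(s^2 + 4)^2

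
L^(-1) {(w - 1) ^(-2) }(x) x*exp(x) 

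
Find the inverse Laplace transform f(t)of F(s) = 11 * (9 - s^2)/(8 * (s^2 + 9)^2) -11 * t * cos(3 * t)/8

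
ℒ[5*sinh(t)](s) 5/(s^2 - 1)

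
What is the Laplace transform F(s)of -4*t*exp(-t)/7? -4/(7*(s + 1)^2)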